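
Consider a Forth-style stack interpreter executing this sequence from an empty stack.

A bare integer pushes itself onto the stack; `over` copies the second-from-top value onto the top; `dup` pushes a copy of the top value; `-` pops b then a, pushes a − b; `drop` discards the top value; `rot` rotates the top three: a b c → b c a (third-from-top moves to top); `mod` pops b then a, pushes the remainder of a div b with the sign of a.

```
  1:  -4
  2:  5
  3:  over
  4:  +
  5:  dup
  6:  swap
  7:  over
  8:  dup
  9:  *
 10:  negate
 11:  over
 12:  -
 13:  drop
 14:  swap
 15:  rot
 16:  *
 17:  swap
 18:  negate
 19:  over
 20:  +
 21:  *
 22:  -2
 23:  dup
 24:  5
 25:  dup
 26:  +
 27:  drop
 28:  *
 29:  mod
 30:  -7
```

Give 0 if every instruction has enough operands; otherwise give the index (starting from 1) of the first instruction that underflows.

0

-4      [-4]
5       [-4, 5]
over    [-4, 5, -4]
+       [-4, 1]
dup     [-4, 1, 1]
swap    [-4, 1, 1]
over    [-4, 1, 1, 1]
dup     [-4, 1, 1, 1, 1]
*       [-4, 1, 1, 1]
negate  [-4, 1, 1, -1]
over    [-4, 1, 1, -1, 1]
-       [-4, 1, 1, -2]
drop    [-4, 1, 1]
swap    [-4, 1, 1]
rot     [1, 1, -4]
*       [1, -4]
swap    [-4, 1]
negate  [-4, -1]
over    [-4, -1, -4]
+       [-4, -5]
*       [20]
-2      [20, -2]
dup     [20, -2, -2]
5       [20, -2, -2, 5]
dup     [20, -2, -2, 5, 5]
+       [20, -2, -2, 10]
drop    [20, -2, -2]
*       [20, 4]
mod     [0]
-7      [0, -7]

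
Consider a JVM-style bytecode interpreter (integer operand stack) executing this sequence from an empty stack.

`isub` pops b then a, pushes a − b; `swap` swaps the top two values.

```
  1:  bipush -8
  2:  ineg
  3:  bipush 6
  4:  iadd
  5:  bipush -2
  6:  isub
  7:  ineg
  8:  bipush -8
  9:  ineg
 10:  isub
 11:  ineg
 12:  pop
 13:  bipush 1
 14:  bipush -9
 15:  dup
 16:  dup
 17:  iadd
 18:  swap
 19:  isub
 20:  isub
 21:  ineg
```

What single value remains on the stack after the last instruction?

bipush -8 → -8
ineg      → 8
bipush 6  → 8 6
iadd      → 14
bipush -2 → 14 -2
isub      → 16
ineg      → -16
bipush -8 → -16 -8
ineg      → -16 8
isub      → -24
ineg      → 24
pop       → (empty)
bipush 1  → 1
bipush -9 → 1 -9
dup       → 1 -9 -9
dup       → 1 -9 -9 -9
iadd      → 1 -9 -18
swap      → 1 -18 -9
isub      → 1 -9
isub      → 10
ineg      → -10

-10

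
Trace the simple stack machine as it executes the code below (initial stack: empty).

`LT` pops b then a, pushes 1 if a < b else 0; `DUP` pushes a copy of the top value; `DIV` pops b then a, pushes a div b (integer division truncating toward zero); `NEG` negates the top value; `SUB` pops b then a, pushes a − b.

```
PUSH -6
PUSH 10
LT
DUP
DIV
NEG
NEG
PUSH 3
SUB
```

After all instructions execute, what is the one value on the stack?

-2

PUSH -6 -> -6
PUSH 10 -> -6 10
LT      -> 1
DUP     -> 1 1
DIV     -> 1
NEG     -> -1
NEG     -> 1
PUSH 3  -> 1 3
SUB     -> -2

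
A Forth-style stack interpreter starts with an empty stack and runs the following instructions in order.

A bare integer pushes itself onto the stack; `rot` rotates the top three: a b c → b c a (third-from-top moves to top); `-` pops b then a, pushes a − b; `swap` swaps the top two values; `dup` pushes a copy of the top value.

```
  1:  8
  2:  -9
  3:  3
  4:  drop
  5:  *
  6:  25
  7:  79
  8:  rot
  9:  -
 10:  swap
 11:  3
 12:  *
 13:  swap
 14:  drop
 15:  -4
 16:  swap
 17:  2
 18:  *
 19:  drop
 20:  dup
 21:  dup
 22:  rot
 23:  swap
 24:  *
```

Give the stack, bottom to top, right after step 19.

8     8
-9    8 -9
3     8 -9 3
drop  8 -9
*     -72
25    -72 25
79    -72 25 79
rot   25 79 -72
-     25 151
swap  151 25
3     151 25 3
*     151 75
swap  75 151
drop  75
-4    75 -4
swap  -4 75
2     -4 75 2
*     -4 150
drop  -4

[-4]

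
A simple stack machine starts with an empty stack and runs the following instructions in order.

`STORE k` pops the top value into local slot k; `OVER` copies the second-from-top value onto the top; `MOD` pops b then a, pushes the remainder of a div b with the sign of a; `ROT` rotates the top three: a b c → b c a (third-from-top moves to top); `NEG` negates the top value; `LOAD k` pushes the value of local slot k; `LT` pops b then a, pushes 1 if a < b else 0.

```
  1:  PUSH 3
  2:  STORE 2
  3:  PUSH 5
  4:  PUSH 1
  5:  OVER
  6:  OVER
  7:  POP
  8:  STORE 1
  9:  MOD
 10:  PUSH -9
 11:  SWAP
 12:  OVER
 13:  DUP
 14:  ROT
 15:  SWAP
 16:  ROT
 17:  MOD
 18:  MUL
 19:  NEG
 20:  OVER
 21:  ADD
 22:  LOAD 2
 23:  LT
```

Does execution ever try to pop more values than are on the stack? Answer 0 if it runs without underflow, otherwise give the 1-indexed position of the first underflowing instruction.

PUSH 3   3
STORE 2  (empty)
PUSH 5   5
PUSH 1   5 1
OVER     5 1 5
OVER     5 1 5 1
POP      5 1 5
STORE 1  5 1
MOD      0
PUSH -9  0 -9
SWAP     -9 0
OVER     -9 0 -9
DUP      -9 0 -9 -9
ROT      -9 -9 -9 0
SWAP     -9 -9 0 -9
ROT      -9 0 -9 -9
MOD      -9 0 0
MUL      -9 0
NEG      -9 0
OVER     -9 0 -9
ADD      -9 -9
LOAD 2   -9 -9 3
LT       -9 1

0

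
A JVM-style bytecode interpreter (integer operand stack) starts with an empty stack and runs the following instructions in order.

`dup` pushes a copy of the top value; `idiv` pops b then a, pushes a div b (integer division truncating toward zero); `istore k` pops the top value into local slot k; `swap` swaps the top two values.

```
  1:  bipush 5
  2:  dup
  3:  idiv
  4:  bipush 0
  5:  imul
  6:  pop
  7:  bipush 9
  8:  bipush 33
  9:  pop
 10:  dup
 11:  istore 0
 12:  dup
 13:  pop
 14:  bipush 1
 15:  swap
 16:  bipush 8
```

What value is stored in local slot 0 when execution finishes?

bipush 5  -> 5
dup       -> 5 5
idiv      -> 1
bipush 0  -> 1 0
imul      -> 0
pop       -> (empty)
bipush 9  -> 9
bipush 33 -> 9 33
pop       -> 9
dup       -> 9 9
istore 0  -> 9
dup       -> 9 9
pop       -> 9
bipush 1  -> 9 1
swap      -> 1 9
bipush 8  -> 1 9 8

9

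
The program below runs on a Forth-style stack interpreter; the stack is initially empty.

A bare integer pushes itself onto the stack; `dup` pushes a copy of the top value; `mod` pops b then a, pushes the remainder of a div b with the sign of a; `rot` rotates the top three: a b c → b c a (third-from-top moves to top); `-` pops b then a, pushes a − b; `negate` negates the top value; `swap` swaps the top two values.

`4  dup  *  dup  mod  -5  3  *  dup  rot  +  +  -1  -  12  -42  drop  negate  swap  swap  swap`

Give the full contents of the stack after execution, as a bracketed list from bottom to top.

4      → 4
dup    → 4 4
*      → 16
dup    → 16 16
mod    → 0
-5     → 0 -5
3      → 0 -5 3
*      → 0 -15
dup    → 0 -15 -15
rot    → -15 -15 0
+      → -15 -15
+      → -30
-1     → -30 -1
-      → -29
12     → -29 12
-42    → -29 12 -42
drop   → -29 12
negate → -29 -12
swap   → -12 -29
swap   → -29 -12
swap   → -12 -29

[-12, -29]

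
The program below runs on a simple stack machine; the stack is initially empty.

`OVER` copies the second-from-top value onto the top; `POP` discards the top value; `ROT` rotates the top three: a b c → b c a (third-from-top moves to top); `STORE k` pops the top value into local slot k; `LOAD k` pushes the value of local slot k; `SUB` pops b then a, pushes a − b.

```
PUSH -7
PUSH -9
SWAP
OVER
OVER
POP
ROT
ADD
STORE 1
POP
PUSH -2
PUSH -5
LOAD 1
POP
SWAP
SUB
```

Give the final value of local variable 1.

-18

PUSH -7 → [-7]
PUSH -9 → [-7, -9]
SWAP    → [-9, -7]
OVER    → [-9, -7, -9]
OVER    → [-9, -7, -9, -7]
POP     → [-9, -7, -9]
ROT     → [-7, -9, -9]
ADD     → [-7, -18]
STORE 1 → [-7]
POP     → []
PUSH -2 → [-2]
PUSH -5 → [-2, -5]
LOAD 1  → [-2, -5, -18]
POP     → [-2, -5]
SWAP    → [-5, -2]
SUB     → [-3]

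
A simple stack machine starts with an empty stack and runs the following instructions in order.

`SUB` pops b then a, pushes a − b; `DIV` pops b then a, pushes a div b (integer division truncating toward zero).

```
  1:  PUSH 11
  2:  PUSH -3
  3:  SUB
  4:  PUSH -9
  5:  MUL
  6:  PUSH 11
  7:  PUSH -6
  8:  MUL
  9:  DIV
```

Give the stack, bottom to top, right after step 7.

[-126, 11, -6]

PUSH 11 : [11]
PUSH -3 : [11, -3]
SUB     : [14]
PUSH -9 : [14, -9]
MUL     : [-126]
PUSH 11 : [-126, 11]
PUSH -6 : [-126, 11, -6]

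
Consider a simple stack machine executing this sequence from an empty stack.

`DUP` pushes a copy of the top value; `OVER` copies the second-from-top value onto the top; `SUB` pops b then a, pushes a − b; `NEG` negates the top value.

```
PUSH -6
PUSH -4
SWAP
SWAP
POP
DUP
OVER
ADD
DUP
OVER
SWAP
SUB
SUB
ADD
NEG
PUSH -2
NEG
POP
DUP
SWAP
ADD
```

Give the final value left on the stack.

PUSH -6 -> [-6]
PUSH -4 -> [-6, -4]
SWAP    -> [-4, -6]
SWAP    -> [-6, -4]
POP     -> [-6]
DUP     -> [-6, -6]
OVER    -> [-6, -6, -6]
ADD     -> [-6, -12]
DUP     -> [-6, -12, -12]
OVER    -> [-6, -12, -12, -12]
SWAP    -> [-6, -12, -12, -12]
SUB     -> [-6, -12, 0]
SUB     -> [-6, -12]
ADD     -> [-18]
NEG     -> [18]
PUSH -2 -> [18, -2]
NEG     -> [18, 2]
POP     -> [18]
DUP     -> [18, 18]
SWAP    -> [18, 18]
ADD     -> [36]

36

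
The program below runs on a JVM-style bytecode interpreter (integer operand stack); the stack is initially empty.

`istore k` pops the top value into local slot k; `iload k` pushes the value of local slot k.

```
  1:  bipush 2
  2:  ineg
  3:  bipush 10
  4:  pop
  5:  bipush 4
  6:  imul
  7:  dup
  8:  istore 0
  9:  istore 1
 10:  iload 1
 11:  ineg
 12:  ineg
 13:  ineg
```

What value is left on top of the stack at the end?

8

bipush 2  : [2]
ineg      : [-2]
bipush 10 : [-2, 10]
pop       : [-2]
bipush 4  : [-2, 4]
imul      : [-8]
dup       : [-8, -8]
istore 0  : [-8]
istore 1  : []
iload 1   : [-8]
ineg      : [8]
ineg      : [-8]
ineg      : [8]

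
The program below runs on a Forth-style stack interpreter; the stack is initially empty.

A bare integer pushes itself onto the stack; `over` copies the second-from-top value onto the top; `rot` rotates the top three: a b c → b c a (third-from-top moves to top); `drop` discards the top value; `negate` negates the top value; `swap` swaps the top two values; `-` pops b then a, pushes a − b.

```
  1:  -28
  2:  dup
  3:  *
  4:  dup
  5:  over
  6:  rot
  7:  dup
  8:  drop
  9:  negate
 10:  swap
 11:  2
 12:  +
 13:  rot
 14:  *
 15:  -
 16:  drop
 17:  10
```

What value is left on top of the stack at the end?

10

-28    -> -28
dup    -> -28 -28
*      -> 784
dup    -> 784 784
over   -> 784 784 784
rot    -> 784 784 784
dup    -> 784 784 784 784
drop   -> 784 784 784
negate -> 784 784 -784
swap   -> 784 -784 784
2      -> 784 -784 784 2
+      -> 784 -784 786
rot    -> -784 786 784
*      -> -784 616224
-      -> -617008
drop   -> (empty)
10     -> 10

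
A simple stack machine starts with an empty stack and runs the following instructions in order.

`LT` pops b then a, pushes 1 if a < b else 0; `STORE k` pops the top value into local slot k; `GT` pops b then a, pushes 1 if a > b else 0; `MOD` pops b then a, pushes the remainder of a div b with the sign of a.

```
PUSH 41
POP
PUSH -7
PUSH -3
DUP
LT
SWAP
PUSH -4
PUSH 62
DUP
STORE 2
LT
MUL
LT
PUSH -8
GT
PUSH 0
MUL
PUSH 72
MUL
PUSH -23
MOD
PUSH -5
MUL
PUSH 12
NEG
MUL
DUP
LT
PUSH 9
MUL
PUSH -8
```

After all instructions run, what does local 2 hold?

62

PUSH 41   41
POP       (empty)
PUSH -7   -7
PUSH -3   -7 -3
DUP       -7 -3 -3
LT        -7 0
SWAP      0 -7
PUSH -4   0 -7 -4
PUSH 62   0 -7 -4 62
DUP       0 -7 -4 62 62
STORE 2   0 -7 -4 62
LT        0 -7 1
MUL       0 -7
LT        0
PUSH -8   0 -8
GT        1
PUSH 0    1 0
MUL       0
PUSH 72   0 72
MUL       0
PUSH -23  0 -23
MOD       0
PUSH -5   0 -5
MUL       0
PUSH 12   0 12
NEG       0 -12
MUL       0
DUP       0 0
LT        0
PUSH 9    0 9
MUL       0
PUSH -8   0 -8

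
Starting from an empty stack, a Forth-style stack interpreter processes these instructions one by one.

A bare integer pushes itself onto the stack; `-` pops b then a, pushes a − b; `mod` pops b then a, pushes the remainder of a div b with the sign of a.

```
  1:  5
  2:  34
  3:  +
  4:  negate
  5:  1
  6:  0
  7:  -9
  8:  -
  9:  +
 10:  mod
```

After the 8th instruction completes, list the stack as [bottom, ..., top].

5      : [5]
34     : [5, 34]
+      : [39]
negate : [-39]
1      : [-39, 1]
0      : [-39, 1, 0]
-9     : [-39, 1, 0, -9]
-      : [-39, 1, 9]

[-39, 1, 9]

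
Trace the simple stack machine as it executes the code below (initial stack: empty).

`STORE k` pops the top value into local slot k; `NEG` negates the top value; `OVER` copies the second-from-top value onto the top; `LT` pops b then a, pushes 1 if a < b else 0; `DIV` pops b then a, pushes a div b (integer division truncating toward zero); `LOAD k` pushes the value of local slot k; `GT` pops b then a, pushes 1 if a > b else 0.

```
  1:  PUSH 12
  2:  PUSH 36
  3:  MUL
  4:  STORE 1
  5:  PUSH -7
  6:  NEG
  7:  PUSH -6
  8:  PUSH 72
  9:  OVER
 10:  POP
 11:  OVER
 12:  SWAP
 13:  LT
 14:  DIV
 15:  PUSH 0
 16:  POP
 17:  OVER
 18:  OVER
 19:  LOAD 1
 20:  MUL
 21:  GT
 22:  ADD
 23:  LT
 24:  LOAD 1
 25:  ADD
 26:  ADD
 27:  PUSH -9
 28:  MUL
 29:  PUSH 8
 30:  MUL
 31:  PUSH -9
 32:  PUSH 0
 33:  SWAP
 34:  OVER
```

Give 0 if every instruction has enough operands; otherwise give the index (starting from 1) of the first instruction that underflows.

26

PUSH 12 : [12]
PUSH 36 : [12, 36]
MUL     : [432]
STORE 1 : []
PUSH -7 : [-7]
NEG     : [7]
PUSH -6 : [7, -6]
PUSH 72 : [7, -6, 72]
OVER    : [7, -6, 72, -6]
POP     : [7, -6, 72]
OVER    : [7, -6, 72, -6]
SWAP    : [7, -6, -6, 72]
LT      : [7, -6, 1]
DIV     : [7, -6]
PUSH 0  : [7, -6, 0]
POP     : [7, -6]
OVER    : [7, -6, 7]
OVER    : [7, -6, 7, -6]
LOAD 1  : [7, -6, 7, -6, 432]
MUL     : [7, -6, 7, -2592]
GT      : [7, -6, 1]
ADD     : [7, -5]
LT      : [0]
LOAD 1  : [0, 432]
ADD     : [432]
ADD  — needs 2 operands, stack has 1 → underflow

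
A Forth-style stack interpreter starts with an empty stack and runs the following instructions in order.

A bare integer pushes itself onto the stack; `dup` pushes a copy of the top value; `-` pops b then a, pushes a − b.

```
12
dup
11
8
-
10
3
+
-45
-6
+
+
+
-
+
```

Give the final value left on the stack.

59

12   [12]
dup  [12, 12]
11   [12, 12, 11]
8    [12, 12, 11, 8]
-    [12, 12, 3]
10   [12, 12, 3, 10]
3    [12, 12, 3, 10, 3]
+    [12, 12, 3, 13]
-45  [12, 12, 3, 13, -45]
-6   [12, 12, 3, 13, -45, -6]
+    [12, 12, 3, 13, -51]
+    [12, 12, 3, -38]
+    [12, 12, -35]
-    [12, 47]
+    [59]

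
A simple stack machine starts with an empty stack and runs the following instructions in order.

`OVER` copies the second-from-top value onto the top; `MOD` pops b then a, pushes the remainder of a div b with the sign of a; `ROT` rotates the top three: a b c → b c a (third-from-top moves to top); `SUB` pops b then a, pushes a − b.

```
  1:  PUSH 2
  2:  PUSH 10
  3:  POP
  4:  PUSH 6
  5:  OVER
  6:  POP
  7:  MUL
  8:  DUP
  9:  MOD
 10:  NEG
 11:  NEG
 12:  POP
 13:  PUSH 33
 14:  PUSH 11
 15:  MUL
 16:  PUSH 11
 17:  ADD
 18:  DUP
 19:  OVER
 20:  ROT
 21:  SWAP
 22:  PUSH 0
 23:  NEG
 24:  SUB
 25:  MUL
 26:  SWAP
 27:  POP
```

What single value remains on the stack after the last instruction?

139876

PUSH 2   [2]
PUSH 10  [2, 10]
POP      [2]
PUSH 6   [2, 6]
OVER     [2, 6, 2]
POP      [2, 6]
MUL      [12]
DUP      [12, 12]
MOD      [0]
NEG      [0]
NEG      [0]
POP      []
PUSH 33  [33]
PUSH 11  [33, 11]
MUL      [363]
PUSH 11  [363, 11]
ADD      [374]
DUP      [374, 374]
OVER     [374, 374, 374]
ROT      [374, 374, 374]
SWAP     [374, 374, 374]
PUSH 0   [374, 374, 374, 0]
NEG      [374, 374, 374, 0]
SUB      [374, 374, 374]
MUL      [374, 139876]
SWAP     [139876, 374]
POP      [139876]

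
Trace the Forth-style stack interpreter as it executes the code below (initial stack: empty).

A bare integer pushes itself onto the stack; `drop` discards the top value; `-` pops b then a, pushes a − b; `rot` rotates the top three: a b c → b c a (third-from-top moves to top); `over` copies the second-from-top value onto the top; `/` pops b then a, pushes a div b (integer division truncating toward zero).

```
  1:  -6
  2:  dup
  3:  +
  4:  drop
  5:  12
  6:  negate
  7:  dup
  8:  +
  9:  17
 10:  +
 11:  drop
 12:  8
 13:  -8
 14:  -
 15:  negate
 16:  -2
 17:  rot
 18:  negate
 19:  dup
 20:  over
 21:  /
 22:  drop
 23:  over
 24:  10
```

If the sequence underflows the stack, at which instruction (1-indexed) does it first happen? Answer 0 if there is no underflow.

-6     → -6
dup    → -6 -6
+      → -12
drop   → (empty)
12     → 12
negate → -12
dup    → -12 -12
+      → -24
17     → -24 17
+      → -7
drop   → (empty)
8      → 8
-8     → 8 -8
-      → 16
negate → -16
-2     → -16 -2
rot  — needs 3 operands, stack has 2 → underflow

17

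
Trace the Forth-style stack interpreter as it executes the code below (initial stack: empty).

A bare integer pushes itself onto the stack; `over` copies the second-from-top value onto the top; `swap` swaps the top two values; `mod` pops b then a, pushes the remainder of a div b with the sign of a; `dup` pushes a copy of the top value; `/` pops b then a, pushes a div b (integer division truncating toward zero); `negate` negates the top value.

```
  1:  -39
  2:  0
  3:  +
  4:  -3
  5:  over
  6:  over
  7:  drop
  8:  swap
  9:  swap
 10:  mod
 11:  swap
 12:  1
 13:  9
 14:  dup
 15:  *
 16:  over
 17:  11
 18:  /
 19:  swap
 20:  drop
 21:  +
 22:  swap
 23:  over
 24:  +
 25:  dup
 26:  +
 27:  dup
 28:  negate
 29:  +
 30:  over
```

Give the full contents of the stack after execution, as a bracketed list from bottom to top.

-39    → -39
0      → -39 0
+      → -39
-3     → -39 -3
over   → -39 -3 -39
over   → -39 -3 -39 -3
drop   → -39 -3 -39
swap   → -39 -39 -3
swap   → -39 -3 -39
mod    → -39 -3
swap   → -3 -39
1      → -3 -39 1
9      → -3 -39 1 9
dup    → -3 -39 1 9 9
*      → -3 -39 1 81
over   → -3 -39 1 81 1
11     → -3 -39 1 81 1 11
/      → -3 -39 1 81 0
swap   → -3 -39 1 0 81
drop   → -3 -39 1 0
+      → -3 -39 1
swap   → -3 1 -39
over   → -3 1 -39 1
+      → -3 1 -38
dup    → -3 1 -38 -38
+      → -3 1 -76
dup    → -3 1 -76 -76
negate → -3 1 -76 76
+      → -3 1 0
over   → -3 1 0 1

[-3, 1, 0, 1]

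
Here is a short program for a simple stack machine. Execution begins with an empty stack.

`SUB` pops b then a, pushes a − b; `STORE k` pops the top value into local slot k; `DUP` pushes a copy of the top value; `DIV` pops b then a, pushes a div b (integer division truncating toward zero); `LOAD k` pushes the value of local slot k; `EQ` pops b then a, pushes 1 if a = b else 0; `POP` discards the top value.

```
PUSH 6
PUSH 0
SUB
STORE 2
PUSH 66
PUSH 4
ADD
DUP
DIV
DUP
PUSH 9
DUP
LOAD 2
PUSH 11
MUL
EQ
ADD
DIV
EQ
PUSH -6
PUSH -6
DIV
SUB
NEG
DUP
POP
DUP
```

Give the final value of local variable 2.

6

PUSH 6  → 6
PUSH 0  → 6 0
SUB     → 6
STORE 2 → (empty)
PUSH 66 → 66
PUSH 4  → 66 4
ADD     → 70
DUP     → 70 70
DIV     → 1
DUP     → 1 1
PUSH 9  → 1 1 9
DUP     → 1 1 9 9
LOAD 2  → 1 1 9 9 6
PUSH 11 → 1 1 9 9 6 11
MUL     → 1 1 9 9 66
EQ      → 1 1 9 0
ADD     → 1 1 9
DIV     → 1 0
EQ      → 0
PUSH -6 → 0 -6
PUSH -6 → 0 -6 -6
DIV     → 0 1
SUB     → -1
NEG     → 1
DUP     → 1 1
POP     → 1
DUP     → 1 1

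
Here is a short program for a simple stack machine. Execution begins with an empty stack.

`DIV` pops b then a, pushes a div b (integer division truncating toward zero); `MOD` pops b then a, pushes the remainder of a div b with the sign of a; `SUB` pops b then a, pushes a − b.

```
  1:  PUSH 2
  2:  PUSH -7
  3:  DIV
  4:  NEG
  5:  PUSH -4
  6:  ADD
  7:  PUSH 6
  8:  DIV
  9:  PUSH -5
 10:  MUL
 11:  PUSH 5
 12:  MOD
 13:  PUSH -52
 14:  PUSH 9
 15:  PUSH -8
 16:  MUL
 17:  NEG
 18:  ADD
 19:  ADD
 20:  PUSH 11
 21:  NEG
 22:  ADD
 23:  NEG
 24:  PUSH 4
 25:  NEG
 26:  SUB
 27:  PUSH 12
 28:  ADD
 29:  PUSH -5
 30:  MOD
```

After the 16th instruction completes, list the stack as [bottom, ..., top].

PUSH 2   -> 2
PUSH -7  -> 2 -7
DIV      -> 0
NEG      -> 0
PUSH -4  -> 0 -4
ADD      -> -4
PUSH 6   -> -4 6
DIV      -> 0
PUSH -5  -> 0 -5
MUL      -> 0
PUSH 5   -> 0 5
MOD      -> 0
PUSH -52 -> 0 -52
PUSH 9   -> 0 -52 9
PUSH -8  -> 0 -52 9 -8
MUL      -> 0 -52 -72

[0, -52, -72]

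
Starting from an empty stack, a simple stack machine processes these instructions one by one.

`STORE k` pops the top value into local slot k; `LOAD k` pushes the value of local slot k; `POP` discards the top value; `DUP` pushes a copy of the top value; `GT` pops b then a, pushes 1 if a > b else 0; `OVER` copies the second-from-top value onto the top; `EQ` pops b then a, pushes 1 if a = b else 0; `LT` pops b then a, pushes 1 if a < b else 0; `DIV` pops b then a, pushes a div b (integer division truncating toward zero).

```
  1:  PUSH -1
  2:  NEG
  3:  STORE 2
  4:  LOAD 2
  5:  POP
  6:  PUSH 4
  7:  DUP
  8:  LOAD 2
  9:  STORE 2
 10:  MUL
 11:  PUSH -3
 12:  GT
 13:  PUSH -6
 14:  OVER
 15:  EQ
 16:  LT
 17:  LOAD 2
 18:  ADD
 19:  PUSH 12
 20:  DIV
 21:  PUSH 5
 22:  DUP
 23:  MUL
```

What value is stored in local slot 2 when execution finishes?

1

PUSH -1 -> [-1]
NEG     -> [1]
STORE 2 -> []
LOAD 2  -> [1]
POP     -> []
PUSH 4  -> [4]
DUP     -> [4, 4]
LOAD 2  -> [4, 4, 1]
STORE 2 -> [4, 4]
MUL     -> [16]
PUSH -3 -> [16, -3]
GT      -> [1]
PUSH -6 -> [1, -6]
OVER    -> [1, -6, 1]
EQ      -> [1, 0]
LT      -> [0]
LOAD 2  -> [0, 1]
ADD     -> [1]
PUSH 12 -> [1, 12]
DIV     -> [0]
PUSH 5  -> [0, 5]
DUP     -> [0, 5, 5]
MUL     -> [0, 25]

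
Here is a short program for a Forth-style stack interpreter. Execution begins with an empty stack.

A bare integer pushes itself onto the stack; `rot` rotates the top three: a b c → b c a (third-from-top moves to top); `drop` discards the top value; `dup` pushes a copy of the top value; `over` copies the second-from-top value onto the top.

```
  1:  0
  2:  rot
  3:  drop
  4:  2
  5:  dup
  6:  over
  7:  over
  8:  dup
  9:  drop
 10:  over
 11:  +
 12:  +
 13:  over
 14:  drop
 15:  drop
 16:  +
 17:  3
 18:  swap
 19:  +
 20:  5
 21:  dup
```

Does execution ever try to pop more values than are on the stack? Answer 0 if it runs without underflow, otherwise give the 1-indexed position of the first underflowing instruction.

0 : [0]
rot  — needs 3 operands, stack has 1 → underflow

2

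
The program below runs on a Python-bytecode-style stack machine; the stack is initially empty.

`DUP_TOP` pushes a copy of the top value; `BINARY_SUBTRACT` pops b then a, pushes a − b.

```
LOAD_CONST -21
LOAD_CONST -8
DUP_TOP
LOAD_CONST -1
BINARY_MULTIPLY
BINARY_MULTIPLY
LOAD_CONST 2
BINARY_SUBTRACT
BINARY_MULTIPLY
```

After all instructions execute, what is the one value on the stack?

LOAD_CONST -21  : [-21]
LOAD_CONST -8   : [-21, -8]
DUP_TOP         : [-21, -8, -8]
LOAD_CONST -1   : [-21, -8, -8, -1]
BINARY_MULTIPLY : [-21, -8, 8]
BINARY_MULTIPLY : [-21, -64]
LOAD_CONST 2    : [-21, -64, 2]
BINARY_SUBTRACT : [-21, -66]
BINARY_MULTIPLY : [1386]

1386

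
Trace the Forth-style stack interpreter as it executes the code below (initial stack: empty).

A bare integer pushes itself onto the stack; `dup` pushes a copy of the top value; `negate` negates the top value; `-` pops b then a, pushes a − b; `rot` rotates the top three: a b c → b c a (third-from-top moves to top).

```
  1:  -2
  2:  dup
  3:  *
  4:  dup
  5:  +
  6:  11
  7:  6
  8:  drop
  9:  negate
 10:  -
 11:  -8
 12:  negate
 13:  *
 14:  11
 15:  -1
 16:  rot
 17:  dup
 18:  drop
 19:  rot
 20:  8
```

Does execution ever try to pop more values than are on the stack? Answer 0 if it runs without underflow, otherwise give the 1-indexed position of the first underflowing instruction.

0

-2     -> -2
dup    -> -2 -2
*      -> 4
dup    -> 4 4
+      -> 8
11     -> 8 11
6      -> 8 11 6
drop   -> 8 11
negate -> 8 -11
-      -> 19
-8     -> 19 -8
negate -> 19 8
*      -> 152
11     -> 152 11
-1     -> 152 11 -1
rot    -> 11 -1 152
dup    -> 11 -1 152 152
drop   -> 11 -1 152
rot    -> -1 152 11
8      -> -1 152 11 8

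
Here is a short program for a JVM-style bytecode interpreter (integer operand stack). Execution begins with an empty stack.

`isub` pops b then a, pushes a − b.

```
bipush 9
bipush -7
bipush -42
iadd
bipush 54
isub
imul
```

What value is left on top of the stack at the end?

bipush 9    9
bipush -7   9 -7
bipush -42  9 -7 -42
iadd        9 -49
bipush 54   9 -49 54
isub        9 -103
imul        -927

-927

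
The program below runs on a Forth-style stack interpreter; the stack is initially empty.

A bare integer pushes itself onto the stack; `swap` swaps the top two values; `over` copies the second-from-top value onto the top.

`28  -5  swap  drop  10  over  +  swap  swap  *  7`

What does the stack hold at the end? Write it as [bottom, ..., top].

[-25, 7]

28   → 28
-5   → 28 -5
swap → -5 28
drop → -5
10   → -5 10
over → -5 10 -5
+    → -5 5
swap → 5 -5
swap → -5 5
*    → -25
7    → -25 7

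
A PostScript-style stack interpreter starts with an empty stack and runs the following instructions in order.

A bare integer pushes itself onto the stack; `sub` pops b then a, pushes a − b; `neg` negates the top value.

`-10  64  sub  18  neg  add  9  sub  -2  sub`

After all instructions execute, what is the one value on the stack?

-10 -> [-10]
64  -> [-10, 64]
sub -> [-74]
18  -> [-74, 18]
neg -> [-74, -18]
add -> [-92]
9   -> [-92, 9]
sub -> [-101]
-2  -> [-101, -2]
sub -> [-99]

-99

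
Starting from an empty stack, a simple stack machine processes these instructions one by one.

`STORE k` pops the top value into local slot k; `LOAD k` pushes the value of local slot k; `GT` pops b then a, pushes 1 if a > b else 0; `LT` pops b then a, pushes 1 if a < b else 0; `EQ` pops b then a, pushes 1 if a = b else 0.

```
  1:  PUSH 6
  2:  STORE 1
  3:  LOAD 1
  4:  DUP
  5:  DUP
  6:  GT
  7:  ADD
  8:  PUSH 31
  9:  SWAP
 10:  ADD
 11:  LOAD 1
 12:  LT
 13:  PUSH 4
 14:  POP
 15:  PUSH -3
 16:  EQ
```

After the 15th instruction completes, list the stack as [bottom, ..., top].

PUSH 6   [6]
STORE 1  []
LOAD 1   [6]
DUP      [6, 6]
DUP      [6, 6, 6]
GT       [6, 0]
ADD      [6]
PUSH 31  [6, 31]
SWAP     [31, 6]
ADD      [37]
LOAD 1   [37, 6]
LT       [0]
PUSH 4   [0, 4]
POP      [0]
PUSH -3  [0, -3]

[0, -3]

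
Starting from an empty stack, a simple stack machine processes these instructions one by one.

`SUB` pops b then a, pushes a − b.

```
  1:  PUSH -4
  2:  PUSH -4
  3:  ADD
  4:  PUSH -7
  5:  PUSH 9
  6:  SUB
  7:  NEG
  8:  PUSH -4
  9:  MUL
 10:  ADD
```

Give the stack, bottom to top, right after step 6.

PUSH -4 : -4
PUSH -4 : -4 -4
ADD     : -8
PUSH -7 : -8 -7
PUSH 9  : -8 -7 9
SUB     : -8 -16

[-8, -16]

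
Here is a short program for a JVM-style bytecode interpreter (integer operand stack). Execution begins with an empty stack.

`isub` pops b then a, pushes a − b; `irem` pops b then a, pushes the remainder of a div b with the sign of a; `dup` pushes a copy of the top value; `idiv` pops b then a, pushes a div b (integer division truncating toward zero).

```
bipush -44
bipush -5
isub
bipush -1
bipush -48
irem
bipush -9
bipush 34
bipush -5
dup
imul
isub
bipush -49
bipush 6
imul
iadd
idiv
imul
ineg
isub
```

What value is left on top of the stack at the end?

-39

bipush -44 → -44
bipush -5  → -44 -5
isub       → -39
bipush -1  → -39 -1
bipush -48 → -39 -1 -48
irem       → -39 -1
bipush -9  → -39 -1 -9
bipush 34  → -39 -1 -9 34
bipush -5  → -39 -1 -9 34 -5
dup        → -39 -1 -9 34 -5 -5
imul       → -39 -1 -9 34 25
isub       → -39 -1 -9 9
bipush -49 → -39 -1 -9 9 -49
bipush 6   → -39 -1 -9 9 -49 6
imul       → -39 -1 -9 9 -294
iadd       → -39 -1 -9 -285
idiv       → -39 -1 0
imul       → -39 0
ineg       → -39 0
isub       → -39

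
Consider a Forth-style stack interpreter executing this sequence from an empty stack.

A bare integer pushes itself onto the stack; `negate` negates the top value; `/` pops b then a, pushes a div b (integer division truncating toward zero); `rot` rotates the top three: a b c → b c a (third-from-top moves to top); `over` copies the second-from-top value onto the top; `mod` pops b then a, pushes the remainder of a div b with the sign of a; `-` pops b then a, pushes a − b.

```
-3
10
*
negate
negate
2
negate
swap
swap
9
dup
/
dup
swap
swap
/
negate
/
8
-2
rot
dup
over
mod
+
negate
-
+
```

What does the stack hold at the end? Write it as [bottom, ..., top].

-3     → -3
10     → -3 10
*      → -30
negate → 30
negate → -30
2      → -30 2
negate → -30 -2
swap   → -2 -30
swap   → -30 -2
9      → -30 -2 9
dup    → -30 -2 9 9
/      → -30 -2 1
dup    → -30 -2 1 1
swap   → -30 -2 1 1
swap   → -30 -2 1 1
/      → -30 -2 1
negate → -30 -2 -1
/      → -30 2
8      → -30 2 8
-2     → -30 2 8 -2
rot    → -30 8 -2 2
dup    → -30 8 -2 2 2
over   → -30 8 -2 2 2 2
mod    → -30 8 -2 2 0
+      → -30 8 -2 2
negate → -30 8 -2 -2
-      → -30 8 0
+      → -30 8

[-30, 8]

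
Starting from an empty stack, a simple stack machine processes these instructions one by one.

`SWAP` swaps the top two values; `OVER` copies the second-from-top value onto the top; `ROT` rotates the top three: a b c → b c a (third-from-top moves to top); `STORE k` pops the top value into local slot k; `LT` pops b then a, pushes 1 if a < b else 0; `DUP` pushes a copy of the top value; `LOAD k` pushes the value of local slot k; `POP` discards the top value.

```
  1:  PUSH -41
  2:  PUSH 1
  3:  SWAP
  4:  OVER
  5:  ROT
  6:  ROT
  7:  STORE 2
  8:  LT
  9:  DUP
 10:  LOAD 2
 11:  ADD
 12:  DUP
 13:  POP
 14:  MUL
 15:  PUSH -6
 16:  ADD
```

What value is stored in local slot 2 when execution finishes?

-41

PUSH -41  [-41]
PUSH 1    [-41, 1]
SWAP      [1, -41]
OVER      [1, -41, 1]
ROT       [-41, 1, 1]
ROT       [1, 1, -41]
STORE 2   [1, 1]
LT        [0]
DUP       [0, 0]
LOAD 2    [0, 0, -41]
ADD       [0, -41]
DUP       [0, -41, -41]
POP       [0, -41]
MUL       [0]
PUSH -6   [0, -6]
ADD       [-6]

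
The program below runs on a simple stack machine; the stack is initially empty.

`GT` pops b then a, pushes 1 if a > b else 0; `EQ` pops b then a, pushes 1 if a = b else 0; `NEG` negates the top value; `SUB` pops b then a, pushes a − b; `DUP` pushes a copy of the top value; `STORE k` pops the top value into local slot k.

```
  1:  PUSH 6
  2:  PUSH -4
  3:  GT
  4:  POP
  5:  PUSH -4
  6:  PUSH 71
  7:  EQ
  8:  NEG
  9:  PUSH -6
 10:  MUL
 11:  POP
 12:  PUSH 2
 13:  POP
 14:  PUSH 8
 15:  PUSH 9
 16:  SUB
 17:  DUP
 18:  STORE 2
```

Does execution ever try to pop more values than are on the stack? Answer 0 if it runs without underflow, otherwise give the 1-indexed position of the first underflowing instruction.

0

PUSH 6  → [6]
PUSH -4 → [6, -4]
GT      → [1]
POP     → []
PUSH -4 → [-4]
PUSH 71 → [-4, 71]
EQ      → [0]
NEG     → [0]
PUSH -6 → [0, -6]
MUL     → [0]
POP     → []
PUSH 2  → [2]
POP     → []
PUSH 8  → [8]
PUSH 9  → [8, 9]
SUB     → [-1]
DUP     → [-1, -1]
STORE 2 → [-1]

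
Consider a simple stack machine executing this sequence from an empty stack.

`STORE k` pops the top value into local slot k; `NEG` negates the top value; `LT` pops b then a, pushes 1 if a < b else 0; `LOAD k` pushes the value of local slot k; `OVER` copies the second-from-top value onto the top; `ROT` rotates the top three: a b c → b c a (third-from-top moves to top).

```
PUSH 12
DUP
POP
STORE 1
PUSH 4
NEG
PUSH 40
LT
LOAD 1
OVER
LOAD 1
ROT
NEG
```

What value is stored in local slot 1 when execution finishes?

PUSH 12  12
DUP      12 12
POP      12
STORE 1  (empty)
PUSH 4   4
NEG      -4
PUSH 40  -4 40
LT       1
LOAD 1   1 12
OVER     1 12 1
LOAD 1   1 12 1 12
ROT      1 1 12 12
NEG      1 1 12 -12

12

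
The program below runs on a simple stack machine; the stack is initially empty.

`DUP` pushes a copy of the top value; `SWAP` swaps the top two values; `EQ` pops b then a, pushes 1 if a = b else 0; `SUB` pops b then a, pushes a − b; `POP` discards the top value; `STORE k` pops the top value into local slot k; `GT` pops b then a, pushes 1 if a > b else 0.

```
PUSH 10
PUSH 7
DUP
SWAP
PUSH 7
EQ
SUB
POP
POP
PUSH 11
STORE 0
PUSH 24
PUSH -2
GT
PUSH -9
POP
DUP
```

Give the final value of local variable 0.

11

PUSH 10  10
PUSH 7   10 7
DUP      10 7 7
SWAP     10 7 7
PUSH 7   10 7 7 7
EQ       10 7 1
SUB      10 6
POP      10
POP      (empty)
PUSH 11  11
STORE 0  (empty)
PUSH 24  24
PUSH -2  24 -2
GT       1
PUSH -9  1 -9
POP      1
DUP      1 1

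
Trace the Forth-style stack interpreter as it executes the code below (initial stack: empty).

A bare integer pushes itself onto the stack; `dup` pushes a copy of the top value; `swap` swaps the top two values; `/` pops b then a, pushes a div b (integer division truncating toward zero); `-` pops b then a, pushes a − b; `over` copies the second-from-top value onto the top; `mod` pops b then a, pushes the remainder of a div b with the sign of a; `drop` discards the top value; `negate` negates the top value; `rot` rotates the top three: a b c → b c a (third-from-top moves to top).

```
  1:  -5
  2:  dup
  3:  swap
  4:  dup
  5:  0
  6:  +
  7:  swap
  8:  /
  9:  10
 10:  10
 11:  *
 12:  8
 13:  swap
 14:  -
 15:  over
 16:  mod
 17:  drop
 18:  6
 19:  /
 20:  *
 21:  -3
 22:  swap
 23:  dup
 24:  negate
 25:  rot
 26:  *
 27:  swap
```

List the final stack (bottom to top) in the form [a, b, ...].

-5     -> [-5]
dup    -> [-5, -5]
swap   -> [-5, -5]
dup    -> [-5, -5, -5]
0      -> [-5, -5, -5, 0]
+      -> [-5, -5, -5]
swap   -> [-5, -5, -5]
/      -> [-5, 1]
10     -> [-5, 1, 10]
10     -> [-5, 1, 10, 10]
*      -> [-5, 1, 100]
8      -> [-5, 1, 100, 8]
swap   -> [-5, 1, 8, 100]
-      -> [-5, 1, -92]
over   -> [-5, 1, -92, 1]
mod    -> [-5, 1, 0]
drop   -> [-5, 1]
6      -> [-5, 1, 6]
/      -> [-5, 0]
*      -> [0]
-3     -> [0, -3]
swap   -> [-3, 0]
dup    -> [-3, 0, 0]
negate -> [-3, 0, 0]
rot    -> [0, 0, -3]
*      -> [0, 0]
swap   -> [0, 0]

[0, 0]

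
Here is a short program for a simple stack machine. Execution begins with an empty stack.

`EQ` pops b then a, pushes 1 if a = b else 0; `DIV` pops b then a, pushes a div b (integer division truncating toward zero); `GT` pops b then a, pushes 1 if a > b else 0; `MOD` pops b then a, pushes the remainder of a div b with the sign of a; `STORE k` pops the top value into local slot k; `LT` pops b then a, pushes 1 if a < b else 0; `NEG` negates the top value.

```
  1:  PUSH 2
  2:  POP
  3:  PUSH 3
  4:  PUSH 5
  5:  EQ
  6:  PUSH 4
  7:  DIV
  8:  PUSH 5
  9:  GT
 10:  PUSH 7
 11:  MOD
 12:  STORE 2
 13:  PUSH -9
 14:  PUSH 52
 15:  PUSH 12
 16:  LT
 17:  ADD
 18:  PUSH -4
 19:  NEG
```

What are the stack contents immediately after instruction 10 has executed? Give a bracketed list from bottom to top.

PUSH 2 -> [2]
POP    -> []
PUSH 3 -> [3]
PUSH 5 -> [3, 5]
EQ     -> [0]
PUSH 4 -> [0, 4]
DIV    -> [0]
PUSH 5 -> [0, 5]
GT     -> [0]
PUSH 7 -> [0, 7]

[0, 7]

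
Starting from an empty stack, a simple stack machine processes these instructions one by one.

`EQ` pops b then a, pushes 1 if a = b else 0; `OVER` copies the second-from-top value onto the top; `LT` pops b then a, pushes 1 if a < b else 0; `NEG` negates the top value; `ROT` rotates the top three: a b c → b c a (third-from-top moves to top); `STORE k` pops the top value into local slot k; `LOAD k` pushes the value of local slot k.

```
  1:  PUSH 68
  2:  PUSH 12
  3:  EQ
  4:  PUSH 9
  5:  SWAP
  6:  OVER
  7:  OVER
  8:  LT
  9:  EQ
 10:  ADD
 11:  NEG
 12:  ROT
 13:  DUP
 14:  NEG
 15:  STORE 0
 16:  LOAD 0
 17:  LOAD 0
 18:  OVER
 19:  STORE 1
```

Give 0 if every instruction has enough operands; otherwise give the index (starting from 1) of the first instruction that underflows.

12

PUSH 68 -> 68
PUSH 12 -> 68 12
EQ      -> 0
PUSH 9  -> 0 9
SWAP    -> 9 0
OVER    -> 9 0 9
OVER    -> 9 0 9 0
LT      -> 9 0 0
EQ      -> 9 1
ADD     -> 10
NEG     -> -10
ROT  — needs 3 operands, stack has 1 → underflow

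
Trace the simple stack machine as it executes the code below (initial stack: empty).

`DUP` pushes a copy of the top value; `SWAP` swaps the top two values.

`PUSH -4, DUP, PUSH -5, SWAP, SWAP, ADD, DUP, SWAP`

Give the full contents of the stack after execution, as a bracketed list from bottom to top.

[-4, -9, -9]

PUSH -4 : -4
DUP     : -4 -4
PUSH -5 : -4 -4 -5
SWAP    : -4 -5 -4
SWAP    : -4 -4 -5
ADD     : -4 -9
DUP     : -4 -9 -9
SWAP    : -4 -9 -9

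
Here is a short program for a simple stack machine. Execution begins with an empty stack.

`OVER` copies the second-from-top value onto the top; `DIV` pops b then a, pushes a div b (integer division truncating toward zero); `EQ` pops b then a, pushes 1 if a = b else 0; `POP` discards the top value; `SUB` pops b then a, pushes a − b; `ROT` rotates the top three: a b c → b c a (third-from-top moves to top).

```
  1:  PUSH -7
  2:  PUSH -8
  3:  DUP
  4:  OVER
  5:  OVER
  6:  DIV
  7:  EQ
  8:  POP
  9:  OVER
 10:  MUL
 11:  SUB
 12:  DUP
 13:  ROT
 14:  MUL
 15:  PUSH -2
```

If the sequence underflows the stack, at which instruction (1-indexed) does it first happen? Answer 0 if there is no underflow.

13

PUSH -7 -> -7
PUSH -8 -> -7 -8
DUP     -> -7 -8 -8
OVER    -> -7 -8 -8 -8
OVER    -> -7 -8 -8 -8 -8
DIV     -> -7 -8 -8 1
EQ      -> -7 -8 0
POP     -> -7 -8
OVER    -> -7 -8 -7
MUL     -> -7 56
SUB     -> -63
DUP     -> -63 -63
ROT  — needs 3 operands, stack has 2 → underflow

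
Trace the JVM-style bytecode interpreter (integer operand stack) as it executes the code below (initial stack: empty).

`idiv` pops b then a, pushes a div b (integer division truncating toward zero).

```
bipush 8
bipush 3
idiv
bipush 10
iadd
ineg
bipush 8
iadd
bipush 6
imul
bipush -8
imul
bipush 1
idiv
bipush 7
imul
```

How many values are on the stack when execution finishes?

1

bipush 8  -> [8]
bipush 3  -> [8, 3]
idiv      -> [2]
bipush 10 -> [2, 10]
iadd      -> [12]
ineg      -> [-12]
bipush 8  -> [-12, 8]
iadd      -> [-4]
bipush 6  -> [-4, 6]
imul      -> [-24]
bipush -8 -> [-24, -8]
imul      -> [192]
bipush 1  -> [192, 1]
idiv      -> [192]
bipush 7  -> [192, 7]
imul      -> [1344]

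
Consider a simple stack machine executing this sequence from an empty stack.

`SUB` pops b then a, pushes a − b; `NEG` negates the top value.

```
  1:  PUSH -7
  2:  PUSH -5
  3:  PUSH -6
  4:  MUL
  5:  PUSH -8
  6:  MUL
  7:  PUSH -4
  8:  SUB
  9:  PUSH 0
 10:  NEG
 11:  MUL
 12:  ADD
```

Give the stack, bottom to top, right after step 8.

[-7, -236]

PUSH -7 -> [-7]
PUSH -5 -> [-7, -5]
PUSH -6 -> [-7, -5, -6]
MUL     -> [-7, 30]
PUSH -8 -> [-7, 30, -8]
MUL     -> [-7, -240]
PUSH -4 -> [-7, -240, -4]
SUB     -> [-7, -236]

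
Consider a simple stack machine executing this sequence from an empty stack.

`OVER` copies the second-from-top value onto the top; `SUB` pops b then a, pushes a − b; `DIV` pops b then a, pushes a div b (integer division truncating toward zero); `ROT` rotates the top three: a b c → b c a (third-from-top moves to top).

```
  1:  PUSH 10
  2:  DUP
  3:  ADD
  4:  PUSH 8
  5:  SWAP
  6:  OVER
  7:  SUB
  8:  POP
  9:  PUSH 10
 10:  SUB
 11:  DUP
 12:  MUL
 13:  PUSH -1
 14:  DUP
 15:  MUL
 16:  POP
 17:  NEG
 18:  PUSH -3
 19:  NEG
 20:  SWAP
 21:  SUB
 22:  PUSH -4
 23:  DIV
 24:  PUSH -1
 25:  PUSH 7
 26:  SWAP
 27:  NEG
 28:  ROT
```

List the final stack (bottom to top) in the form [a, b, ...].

PUSH 10 -> [10]
DUP     -> [10, 10]
ADD     -> [20]
PUSH 8  -> [20, 8]
SWAP    -> [8, 20]
OVER    -> [8, 20, 8]
SUB     -> [8, 12]
POP     -> [8]
PUSH 10 -> [8, 10]
SUB     -> [-2]
DUP     -> [-2, -2]
MUL     -> [4]
PUSH -1 -> [4, -1]
DUP     -> [4, -1, -1]
MUL     -> [4, 1]
POP     -> [4]
NEG     -> [-4]
PUSH -3 -> [-4, -3]
NEG     -> [-4, 3]
SWAP    -> [3, -4]
SUB     -> [7]
PUSH -4 -> [7, -4]
DIV     -> [-1]
PUSH -1 -> [-1, -1]
PUSH 7  -> [-1, -1, 7]
SWAP    -> [-1, 7, -1]
NEG     -> [-1, 7, 1]
ROT     -> [7, 1, -1]

[7, 1, -1]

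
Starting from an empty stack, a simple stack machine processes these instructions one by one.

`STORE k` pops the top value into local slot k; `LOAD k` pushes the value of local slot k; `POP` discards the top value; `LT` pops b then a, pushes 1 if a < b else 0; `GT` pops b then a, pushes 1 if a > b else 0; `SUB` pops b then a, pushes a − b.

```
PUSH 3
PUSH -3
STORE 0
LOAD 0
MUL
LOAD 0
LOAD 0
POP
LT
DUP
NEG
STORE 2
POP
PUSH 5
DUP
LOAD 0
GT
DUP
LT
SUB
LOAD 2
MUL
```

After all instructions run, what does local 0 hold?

PUSH 3  : [3]
PUSH -3 : [3, -3]
STORE 0 : [3]
LOAD 0  : [3, -3]
MUL     : [-9]
LOAD 0  : [-9, -3]
LOAD 0  : [-9, -3, -3]
POP     : [-9, -3]
LT      : [1]
DUP     : [1, 1]
NEG     : [1, -1]
STORE 2 : [1]
POP     : []
PUSH 5  : [5]
DUP     : [5, 5]
LOAD 0  : [5, 5, -3]
GT      : [5, 1]
DUP     : [5, 1, 1]
LT      : [5, 0]
SUB     : [5]
LOAD 2  : [5, -1]
MUL     : [-5]

-3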